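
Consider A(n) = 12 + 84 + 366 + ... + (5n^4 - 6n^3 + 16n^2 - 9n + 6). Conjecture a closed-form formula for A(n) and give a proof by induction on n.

We claim A(n) = n(n^2 + 2)(n^2 + n + 2) for all n ≥ 1.
Base step (n = 1): A(1) = 12, and the closed form gives 12. They agree.
Suppose the result is true for n = r, so A(r) = r(r^4 + r^3 + 4r^2 + 2r + 4).
Then A(r+1) = A(r) + (5r^4 + 14r^3 + 28r^2 + 25r + 12) = (r(r^4 + r^3 + 4r^2 + 2r + 4)) + (5r^4 + 14r^3 + 28r^2 + 25r + 12).
Simplifying, A(r+1) = (r + 1)(r^2 + 2r + 3)(r^2 + 3r + 4) = (r+1)((r+1)^2 + 2)((r+1)^2 + (r+1) + 2),
which is the closed form with n = r+1.
By the principle of mathematical induction, the result holds for all n ≥ 1.

A(n) = n(n^2 + 2)(n^2 + n + 2)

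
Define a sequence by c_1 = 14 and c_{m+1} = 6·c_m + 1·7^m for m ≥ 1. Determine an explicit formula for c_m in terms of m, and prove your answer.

Computing the first terms: c_1 = 14, c_2 = 91, c_3 = 595. This suggests c_m = 7·6^(m - 1) + 7^m.
Base case (m = 1): the formula gives 14 = 14 = c_1.
Suppose the result is true for m = p, so c_p = 7·6^(p - 1) + 7^p.
Then c_{p+1} = 6·c_p + 1·7^p = 6·(7·6^(p - 1) + 7^p) + 1·7^p = 7·6^p + 7^(p + 1) = 7·6^((p+1) - 1) + 7^(p+1),
which is the claimed formula at m = p+1.
This completes the induction.

c_m = 7·6^(m - 1) + 7^m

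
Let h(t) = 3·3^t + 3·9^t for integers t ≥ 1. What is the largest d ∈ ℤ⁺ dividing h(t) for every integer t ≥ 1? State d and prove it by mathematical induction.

Computing the first values: h(1) = 36 and h(2) = 270; gcd(36, 270) = 18, so d ≤ 18.
We prove 18 | 3·3^t + 3·9^t for all t ≥ 1 by induction on t.
Base step (t = 1): h(1) = 36 = 18·(2), so 18 | h(1).
For the inductive step, assume it holds for an arbitrary k ≥ 1, i.e. 18 | h(k). Then
h(k+1) − 9·h(k) = (3·3^(k+1) + 3·9^(k+1)) − 9·(3·3^k + 3·9^k) = (3)·3^k·(3 − 9) = (-18)·3^k. Since 18 | h(k) by the inductive hypothesis, 18 | 9·h(k); and 18 | -18 since -18 = 18·-1. Therefore 18 | h(k+1).
By the principle of mathematical induction, the result holds for all t ≥ 1.
Therefore the largest such d is 18.

d = 18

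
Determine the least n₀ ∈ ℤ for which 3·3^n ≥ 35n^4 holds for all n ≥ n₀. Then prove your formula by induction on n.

At n = 10: 177147 < 350000, so the inequality fails and n₀ ≥ 11. We prove 3·3^n ≥ 35n^4 for all n ≥ 11.
For the base case n = 11: 3·3^n = 531441 and 35n^4 = 512435, so 531441 ≥ 512435.
Inductive step: suppose the statement holds for some m ≥ 11, so 3·3^m ≥ 35m^4.
Then 3·3^(m + 1) = 3·(3·3^m) ≥ 3·(35m^4).
Also, for m ≥ 11 we have 3·(35m^4) ≥ 35(m+1)^4, since 3 ≥ (1 + 1/m)^4 for all m ≥ 11.
Combining, 3·3^(m + 1) ≥ 35(m+1)^4.
By induction, the statement is established for all n ≥ 11.
Hence the smallest such n₀ is 11.

n₀ = 11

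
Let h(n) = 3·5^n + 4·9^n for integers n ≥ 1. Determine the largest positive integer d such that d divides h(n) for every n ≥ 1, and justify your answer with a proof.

d = 3

Computing the first values: h(1) = 51 and h(2) = 399; gcd(51, 399) = 3, so d ≤ 3.
We prove 3 | 3·5^n + 4·9^n for all n ≥ 1 by induction on n.
Base case (n = 1): h(1) = 51 = 3·(17), so 3 | h(1).
For the inductive step, assume it holds for an arbitrary p ≥ 1, i.e. 3 | h(p). Then
h(p+1) − 9·h(p) = (3·5^(p+1) + 4·9^(p+1)) − 9·(3·5^p + 4·9^p) = (3)·5^p·(5 − 9) = (-12)·5^p. Since 3 | h(p) by the inductive hypothesis, 3 | 9·h(p); and 3 | -12 since -12 = 3·-4. Therefore 3 | h(p+1).
Hence, by induction on n, the claim holds for every n ≥ 1.
Therefore the largest such d is 3.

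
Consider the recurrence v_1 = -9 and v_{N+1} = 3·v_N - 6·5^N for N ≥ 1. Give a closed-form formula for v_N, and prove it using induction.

Computing the first terms: v_1 = -9, v_2 = -57, v_3 = -321. This suggests v_N = 2·3^N - 3·5^N.
When N = 1: the formula gives -9 = -9 = v_1.
Suppose the result is true for N = k, so v_k = 2·3^k - 3·5^k.
Then v_{k+1} = 3·v_k - 6·5^k = 3·(2·3^k - 3·5^k) - 6·5^k = 2·3^(k + 1) - 3·5^(k + 1),
which is the claimed formula at N = k+1.
By the principle of mathematical induction, the result holds for all N ≥ 1.

v_N = 2·3^N - 3·5^N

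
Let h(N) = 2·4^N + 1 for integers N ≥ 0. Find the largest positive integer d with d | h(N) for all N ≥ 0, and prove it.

d = 3

Computing the first values: h(0) = 3 and h(1) = 9; gcd(3, 9) = 3, so d ≤ 3.
We prove 3 | 2·4^N + 1 for all N ≥ 0 by induction on N.
Base step (N = 0): h(0) = 3 = 3·(1), so 3 | h(0).
Inductive step: suppose the statement holds for some k ≥ 0, i.e. 3 | h(k). Then
h(k+1) = 2·4^(k+1) + 1 = 4·(2·4^k + 1) - 3 = 4·h(k) - 3. The first term is divisible by 3 by the inductive hypothesis, and -3 is divisible by 3. Hence 3 | h(k+1).
Hence, by induction on N, the claim holds for every N ≥ 0.
Therefore the largest such d is 3.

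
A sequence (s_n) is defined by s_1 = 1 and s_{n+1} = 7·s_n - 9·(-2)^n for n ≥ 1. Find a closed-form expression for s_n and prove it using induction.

Computing the first terms: s_1 = 1, s_2 = 25, s_3 = 139. This suggests s_n = (-2)^n + 3·7^(n - 1).
Base case (n = 1): the formula gives 1 = 1 = s_1.
Inductive step: suppose the statement holds for some i ≥ 1, so s_i = (-2)^i + 3·7^(i - 1).
Then s_{i+1} = 7·s_i - 9·(-2)^i = 7·((-2)^i + 3·7^(i - 1)) - 9·(-2)^i = (-2)^(i + 1) + 3·7^i = (-2)^(i+1) + 3·7^((i+1) - 1),
which is the claimed formula at n = i+1.
By induction, the statement is established for all n ≥ 1.

s_n = (-2)^n + 3·7^(n - 1)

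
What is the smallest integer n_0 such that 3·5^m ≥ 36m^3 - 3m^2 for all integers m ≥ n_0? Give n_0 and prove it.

n_0 = 5

At m = 4: 1875 < 2256, so the inequality fails and n_0 ≥ 5. We prove 3·5^m ≥ 36m^3 - 3m^2 for all m ≥ 5.
For the base case m = 5: 3·5^m = 9375 and 36m^3 - 3m^2 = 4425, so 9375 ≥ 4425.
Suppose the result is true for m = j, so 3·5^j ≥ 36j^3 - 3j^2.
Then 3·5^(j + 1) = 5·(3·5^j) ≥ 5·(36j^3 - 3j^2).
Also, for j ≥ 5 we have 5·(36j^3 - 3j^2) ≥ 36(j+1)^3 - 3(j+1)^2, since 5·(36j^3 - 3j^2) − (36(j+1)^3 - 3(j+1)^2) = 144j^3 - 120j^2 - 102j - 33, which is nonnegative for all j ≥ 5.
Combining, 3·5^(j + 1) ≥ 36(j+1)^3 - 3(j+1)^2.
This completes the induction.
Hence the smallest such n_0 is 5.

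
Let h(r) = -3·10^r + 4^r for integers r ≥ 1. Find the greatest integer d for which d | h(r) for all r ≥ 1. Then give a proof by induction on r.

Computing the first values: h(1) = -26 and h(2) = -284; gcd(-26, -284) = 2, so d ≤ 2.
We prove 2 | -3·10^r + 4^r for all r ≥ 1 by induction on r.
For the base case r = 1: h(1) = -26 = 2·(-13), so 2 | h(1).
For the inductive step, assume it holds for an arbitrary p ≥ 1, i.e. 2 | h(p). Then
h(p+1) − 10·h(p) = (-3·10^(p+1) + 4^(p+1)) − 10·(-3·10^p + 4^p) = (1)·4^p·(4 − 10) = (-6)·4^p. Since 2 | h(p) by the inductive hypothesis, 2 | 10·h(p); and 2 | -6 since -6 = 2·-3. Therefore 2 | h(p+1).
Hence, by induction on r, the claim holds for every r ≥ 1.
Therefore the largest such d is 2.

d = 2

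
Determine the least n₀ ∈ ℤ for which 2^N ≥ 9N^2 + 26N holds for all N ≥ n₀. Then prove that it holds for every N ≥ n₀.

n₀ = 11

At N = 10: 1024 < 1160, so the inequality fails and n₀ ≥ 11. We prove 2^N ≥ 9N^2 + 26N for all N ≥ 11.
For the base case N = 11: 2^N = 2048 and 9N^2 + 26N = 1375, so 2048 ≥ 1375.
Suppose the result is true for N = p, so 2^p ≥ 9p^2 + 26p.
Then 2^(p + 1) = 2·(2^p) ≥ 2·(9p^2 + 26p).
Also, for p ≥ 11 we have 2·(9p^2 + 26p) ≥ 9(p+1)^2 + 26(p+1), since 2·(9p^2 + 26p) − (9(p+1)^2 + 26(p+1)) = 9p^2 + 8p - 35, which is nonnegative for all p ≥ 11.
Combining, 2^(p + 1) ≥ 9(p+1)^2 + 26(p+1).
By induction, the statement is established for all N ≥ 11.
Hence the smallest such n₀ is 11.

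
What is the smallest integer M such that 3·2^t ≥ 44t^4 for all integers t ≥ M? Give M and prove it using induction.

At t = 21: 6291456 < 8557164, so the inequality fails and M ≥ 22. We prove 3·2^t ≥ 44t^4 for all t ≥ 22.
When t = 22: 3·2^t = 12582912 and 44t^4 = 10307264, so 12582912 ≥ 10307264.
Suppose the result is true for t = i, so 3·2^i ≥ 44i^4.
Then 3·2^(i + 1) = 2·(3·2^i) ≥ 2·(44i^4).
Also, for i ≥ 22 we have 2·(44i^4) ≥ 44(i+1)^4, since 2 ≥ (1 + 1/i)^4 for all i ≥ 22.
Combining, 3·2^(i + 1) ≥ 44(i+1)^4.
By induction, the statement is established for all t ≥ 22.
Hence the smallest such M is 22.

M = 22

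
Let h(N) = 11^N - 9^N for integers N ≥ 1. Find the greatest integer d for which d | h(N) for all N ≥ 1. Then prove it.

Computing the first values: h(1) = 2 and h(2) = 40; gcd(2, 40) = 2, so d ≤ 2.
We prove 2 | 11^N - 9^N for all N ≥ 1 by induction on N.
Base step (N = 1): h(1) = 2 = 2·(1), so 2 | h(1).
Suppose the result is true for N = j, i.e. 2 | h(j). Then
11^{j+1} − 9^{j+1} = 11·11^j − 9·9^j = 11·(11^j − 9^j) + (2)·9^j. The first term is divisible by 2 by the inductive hypothesis, and the second term (2)·9^j is divisible by 2 since 2 | 2. Hence 2 | h(j+1).
Hence, by induction on N, the claim holds for every N ≥ 1.
Therefore the largest such d is 2.

d = 2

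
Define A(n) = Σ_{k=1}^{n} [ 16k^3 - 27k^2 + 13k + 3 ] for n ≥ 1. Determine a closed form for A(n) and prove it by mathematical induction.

We claim A(n) = n(4n^3 - n^2 - 3n + 5) for all n ≥ 1.
When n = 1: A(1) = 5, and the closed form gives 5. They agree.
For the inductive step, assume it holds for an arbitrary k ≥ 1, so A(k) = k(4k^3 - k^2 - 3k + 5).
Then A(k+1) = A(k) + (16k^3 + 21k^2 + 7k + 5) = (k(4k^3 - k^2 - 3k + 5)) + (16k^3 + 21k^2 + 7k + 5).
Simplifying, A(k+1) = (k + 1)(4k^3 + 11k^2 + 7k + 5) = (k+1)(4(k+1)^3 - (k+1)^2 - 3(k+1) + 5),
which is the closed form with n = k+1.
Hence, by induction on n, the claim holds for every n ≥ 1.

A(n) = n(4n^3 - n^2 - 3n + 5)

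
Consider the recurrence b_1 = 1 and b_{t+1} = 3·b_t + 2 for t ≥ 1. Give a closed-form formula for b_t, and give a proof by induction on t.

Computing the first terms: b_1 = 1, b_2 = 5, b_3 = 17. This suggests b_t = 2·3^(t - 1) - 1.
When t = 1: the formula gives 1 = 1 = b_1.
For the inductive step, assume it holds for an arbitrary p ≥ 1, so b_p = 2·3^(p - 1) - 1.
Then b_{p+1} = 3·b_p + 2 = 3·(2·3^(p - 1) - 1) + 2 = 2·3^p - 1 = 2·3^((p+1) - 1) - 1,
which is the claimed formula at t = p+1.
By induction, the statement is established for all t ≥ 1.

b_t = 2·3^(t - 1) - 1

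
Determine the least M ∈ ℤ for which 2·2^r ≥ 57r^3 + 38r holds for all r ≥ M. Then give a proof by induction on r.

M = 18

At r = 17: 262144 < 280687, so the inequality fails and M ≥ 18. We prove 2·2^r ≥ 57r^3 + 38r for all r ≥ 18.
For the base case r = 18: 2·2^r = 524288 and 57r^3 + 38r = 333108, so 524288 ≥ 333108.
Inductive step: assume the claim holds for r = m, so 2·2^m ≥ 57m^3 + 38m.
Then 2·2^(m + 1) = 2·(2·2^m) ≥ 2·(57m^3 + 38m).
Also, for m ≥ 18 we have 2·(57m^3 + 38m) ≥ 57(m+1)^3 + 38(m+1), since 2·(57m^3 + 38m) − (57(m+1)^3 + 38(m+1)) = 57m^3 - 171m^2 - 133m - 95, which is nonnegative for all m ≥ 18.
Combining, 2·2^(m + 1) ≥ 57(m+1)^3 + 38(m+1).
This completes the induction.
Hence the smallest such M is 18.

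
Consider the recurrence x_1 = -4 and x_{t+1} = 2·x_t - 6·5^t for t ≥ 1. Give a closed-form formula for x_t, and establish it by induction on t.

x_t = 3·2^t - 2·5^t

Computing the first terms: x_1 = -4, x_2 = -38, x_3 = -226. This suggests x_t = 3·2^t - 2·5^t.
For the base case t = 1: the formula gives -4 = -4 = x_1.
Inductive step: suppose the statement holds for some k ≥ 1, so x_k = 3·2^k - 2·5^k.
Then x_{k+1} = 2·x_k - 6·5^k = 2·(3·2^k - 2·5^k) - 6·5^k = 3·2^(k + 1) - 2·5^(k + 1),
which is the claimed formula at t = k+1.
By the principle of mathematical induction, the result holds for all t ≥ 1.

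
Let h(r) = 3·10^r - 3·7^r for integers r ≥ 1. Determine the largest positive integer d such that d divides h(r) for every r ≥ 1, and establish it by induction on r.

Computing the first values: h(1) = 9 and h(2) = 153; gcd(9, 153) = 9, so d ≤ 9.
We prove 9 | 3·10^r - 3·7^r for all r ≥ 1 by induction on r.
Base case (r = 1): h(1) = 9 = 9·(1), so 9 | h(1).
Inductive step: assume the claim holds for r = k, i.e. 9 | h(k). Then
h(k+1) − 10·h(k) = (3·10^(k+1) - 3·7^(k+1)) − 10·(3·10^k - 3·7^k) = (-3)·7^k·(7 − 10) = (9)·7^k. Since 9 | h(k) by the inductive hypothesis, 9 | 10·h(k); and 9 | 9 since 9 = 9·1. Therefore 9 | h(k+1).
By induction, the statement is established for all r ≥ 1.
Therefore the largest such d is 9.

d = 9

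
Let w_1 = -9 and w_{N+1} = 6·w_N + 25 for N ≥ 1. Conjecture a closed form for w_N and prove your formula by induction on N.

Computing the first terms: w_1 = -9, w_2 = -29, w_3 = -149. This suggests w_N = -4·6^(N - 1) - 5.
When N = 1: the formula gives -9 = -9 = w_1.
Inductive step: suppose the statement holds for some m ≥ 1, so w_m = -4·6^(m - 1) - 5.
Then w_{m+1} = 6·w_m + 25 = 6·(-4·6^(m - 1) - 5) + 25 = -4·6^m - 5 = -4·6^((m+1) - 1) - 5,
which is the claimed formula at N = m+1.
By induction, the statement is established for all N ≥ 1.

w_N = -4·6^(N - 1) - 5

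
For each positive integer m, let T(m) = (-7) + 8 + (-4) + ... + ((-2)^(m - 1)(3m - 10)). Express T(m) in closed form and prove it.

We claim T(m) = (-2)^m(-m + 3) - 3 for all m ≥ 1.
When m = 1: T(1) = -7, and the closed form gives -7. They agree.
Suppose the result is true for m = p, so T(p) = (-2)^p(-p + 3) - 3.
Then T(p+1) = T(p) + ((-2)^p(3p - 7)) = ((-2)^p(-p + 3) - 3) + ((-2)^p(3p - 7)).
Simplifying, T(p+1) = 2(-2)^p·p - 4(-2)^p - 3 = (-2)^(p+1)(-(p+1) + 3) - 3,
which is the closed form with m = p+1.
By induction, the statement is established for all m ≥ 1.

T(m) = (-2)^m(-m + 3) - 3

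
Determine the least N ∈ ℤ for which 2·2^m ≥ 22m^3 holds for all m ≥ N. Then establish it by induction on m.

At m = 15: 65536 < 74250, so the inequality fails and N ≥ 16. We prove 2·2^m ≥ 22m^3 for all m ≥ 16.
For the base case m = 16: 2·2^m = 131072 and 22m^3 = 90112, so 131072 ≥ 90112.
Suppose the result is true for m = i, so 2·2^i ≥ 22i^3.
Then 2·2^(i + 1) = 2·(2·2^i) ≥ 2·(22i^3).
Also, for i ≥ 16 we have 2·(22i^3) ≥ 22(i+1)^3, since 2 ≥ (1 + 1/i)^3 for all i ≥ 16.
Combining, 2·2^(i + 1) ≥ 22(i+1)^3.
Hence, by induction on m, the claim holds for every m ≥ 16.
Hence the smallest such N is 16.

N = 16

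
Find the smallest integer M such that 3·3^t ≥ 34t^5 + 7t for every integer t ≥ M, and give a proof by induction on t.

M = 15

At t = 14: 14348907 < 18286114, so the inequality fails and M ≥ 15. We prove 3·3^t ≥ 34t^5 + 7t for all t ≥ 15.
Base case (t = 15): 3·3^t = 43046721 and 34t^5 + 7t = 25818855, so 43046721 ≥ 25818855.
Suppose the result is true for t = j, so 3·3^j ≥ 34j^5 + 7j.
Then 3·3^(j + 1) = 3·(3·3^j) ≥ 3·(34j^5 + 7j).
Also, for j ≥ 15 we have 3·(34j^5 + 7j) ≥ 34(j+1)^5 + 7(j+1), since 3·(34j^5 + 7j) − (34(j+1)^5 + 7(j+1)) = 68j^5 - 170j^4 - 340j^3 - 340j^2 - 156j - 41, which is nonnegative for all j ≥ 15.
Combining, 3·3^(j + 1) ≥ 34(j+1)^5 + 7(j+1).
This completes the induction.
Hence the smallest such M is 15.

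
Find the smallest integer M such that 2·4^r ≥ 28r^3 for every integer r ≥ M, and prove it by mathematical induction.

M = 6

At r = 5: 2048 < 3500, so the inequality fails and M ≥ 6. We prove 2·4^r ≥ 28r^3 for all r ≥ 6.
For the base case r = 6: 2·4^r = 8192 and 28r^3 = 6048, so 8192 ≥ 6048.
Inductive step: suppose the statement holds for some i ≥ 6, so 2·4^i ≥ 28i^3.
Then 2·4^(i + 1) = 4·(2·4^i) ≥ 4·(28i^3).
Also, for i ≥ 6 we have 4·(28i^3) ≥ 28(i+1)^3, since 4 ≥ (1 + 1/i)^3 for all i ≥ 6.
Combining, 2·4^(i + 1) ≥ 28(i+1)^3.
By the principle of mathematical induction, the result holds for all r ≥ 6.
Hence the smallest such M is 6.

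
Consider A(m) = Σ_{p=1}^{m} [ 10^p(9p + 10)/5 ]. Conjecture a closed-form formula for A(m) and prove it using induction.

We claim A(m) = 2·10^m(m + 1) - 2 for all m ≥ 1.
Base step (m = 1): A(1) = 38, and the closed form gives 38. They agree.
Inductive step: assume the claim holds for m = p, so A(p) = 2·10^p(p + 1) - 2.
Then A(p+1) = A(p) + (10^p(18p + 38)) = (2·10^p(p + 1) - 2) + (10^p(18p + 38)).
Simplifying, A(p+1) = 20·10^p·p + 40·10^p - 2 = 2·10^(p+1)((p+1) + 1) - 2,
which is the closed form with m = p+1.
This completes the induction.

A(m) = 2·10^m(m + 1) - 2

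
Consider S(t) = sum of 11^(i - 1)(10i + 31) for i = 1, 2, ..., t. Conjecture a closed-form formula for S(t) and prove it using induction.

S(t) = 11^t(t + 3) - 3

We claim S(t) = 11^t(t + 3) - 3 for all t ≥ 1.
Base step (t = 1): S(1) = 41, and the closed form gives 41. They agree.
Inductive step: assume the claim holds for t = i, so S(i) = 11^i(i + 3) - 3.
Then S(i+1) = S(i) + (11^i(10i + 41)) = (11^i(i + 3) - 3) + (11^i(10i + 41)).
Simplifying, S(i+1) = 11·11^i·i + 44·11^i - 3 = 11^(i+1)((i+1) + 3) - 3,
which is the closed form with t = i+1.
By induction, the statement is established for all t ≥ 1.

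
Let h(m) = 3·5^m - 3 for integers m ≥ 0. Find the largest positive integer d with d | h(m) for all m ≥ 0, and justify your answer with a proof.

d = 12

Computing the first values: h(0) = 0 and h(1) = 12; gcd(0, 12) = 12, so d ≤ 12.
We prove 12 | 3·5^m - 3 for all m ≥ 0 by induction on m.
For the base case m = 0: h(0) = 0 = 12·(0), so 12 | h(0).
Inductive step: suppose the statement holds for some j ≥ 0, i.e. 12 | h(j). Then
h(j+1) = 3·5^(j+1) - 3 = 5·(3·5^j - 3) + 12 = 5·h(j) + 12. The first term is divisible by 12 by the inductive hypothesis, and 12 is divisible by 12. Hence 12 | h(j+1).
This completes the induction.
Therefore the largest such d is 12.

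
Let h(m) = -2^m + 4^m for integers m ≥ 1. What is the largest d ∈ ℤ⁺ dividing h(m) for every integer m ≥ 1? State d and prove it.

Computing the first values: h(1) = 2 and h(2) = 12; gcd(2, 12) = 2, so d ≤ 2.
We prove 2 | -2^m + 4^m for all m ≥ 1 by induction on m.
Base case (m = 1): h(1) = 2 = 2·(1), so 2 | h(1).
Suppose the result is true for m = i, i.e. 2 | h(i). Then
4^{i+1} − 2^{i+1} = 4·4^i − 2·2^i = 4·(4^i − 2^i) + (2)·2^i. The first term is divisible by 2 by the inductive hypothesis, and the second term (2)·2^i is divisible by 2 since 2 | 2. Hence 2 | h(i+1).
This completes the induction.
Therefore the largest such d is 2.

d = 2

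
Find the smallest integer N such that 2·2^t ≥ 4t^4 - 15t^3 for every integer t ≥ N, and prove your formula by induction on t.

At t = 16: 131072 < 200704, so the inequality fails and N ≥ 17. We prove 2·2^t ≥ 4t^4 - 15t^3 for all t ≥ 17.
Base case (t = 17): 2·2^t = 262144 and 4t^4 - 15t^3 = 260389, so 262144 ≥ 260389.
Suppose the result is true for t = m, so 2·2^m ≥ 4m^4 - 15m^3.
Then 2·2^(m + 1) = 2·(2·2^m) ≥ 2·(4m^4 - 15m^3).
Also, for m ≥ 17 we have 2·(4m^4 - 15m^3) ≥ 4(m+1)^4 - 15(m+1)^3, since 2·(4m^4 - 15m^3) − (4(m+1)^4 - 15(m+1)^3) = 4m^4 - 31m^3 + 21m^2 + 29m + 11, which is nonnegative for all m ≥ 17.
Combining, 2·2^(m + 1) ≥ 4(m+1)^4 - 15(m+1)^3.
By the principle of mathematical induction, the result holds for all t ≥ 17.
Hence the smallest such N is 17.

N = 17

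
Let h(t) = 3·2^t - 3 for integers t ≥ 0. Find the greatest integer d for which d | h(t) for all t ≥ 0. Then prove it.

d = 3

Computing the first values: h(0) = 0 and h(1) = 3; gcd(0, 3) = 3, so d ≤ 3.
We prove 3 | 3·2^t - 3 for all t ≥ 0 by induction on t.
For the base case t = 0: h(0) = 0 = 3·(0), so 3 | h(0).
For the inductive step, assume it holds for an arbitrary p ≥ 0, i.e. 3 | h(p). Then
h(p+1) = 3·2^(p+1) - 3 = 2·(3·2^p - 3) + 3 = 2·h(p) + 3. The first term is divisible by 3 by the inductive hypothesis, and 3 is divisible by 3. Hence 3 | h(p+1).
By the principle of mathematical induction, the result holds for all t ≥ 0.
Therefore the largest such d is 3.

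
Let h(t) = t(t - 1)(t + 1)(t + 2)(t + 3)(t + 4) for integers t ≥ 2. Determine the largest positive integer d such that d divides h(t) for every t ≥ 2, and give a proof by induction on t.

d = 720

Computing the first values: h(2) = 720 and h(3) = 5040; gcd(720, 5040) = 720, so d ≤ 720.
We prove 720 | t(t - 1)(t + 1)(t + 2)(t + 3)(t + 4) for all t ≥ 2 by induction on t.
Base case (t = 2): h(2) = 720 = 720·(1), so 720 | h(2).
Suppose the result is true for t = m, i.e. 720 | h(m). Then
h(m+1) − h(m) = m·(m+1)·(m+2)·(m+3)·(m+4)·(m+5) − (m-1)·m·(m+1)·(m+2)·(m+3)·(m+4) = m·(m+1)·(m+2)·(m+3)·(m+4)·[(m+5) − (m-1)] = 6·m·(m+1)·(m+2)·(m+3)·(m+4). The product of 5 consecutive integers is divisible by (5)! = 120, so h(m+1) − h(m) is divisible by 6·120 = 720. By the inductive hypothesis 720 | h(m), hence 720 | h(m+1).
By the principle of mathematical induction, the result holds for all t ≥ 2.
Therefore the largest such d is 720.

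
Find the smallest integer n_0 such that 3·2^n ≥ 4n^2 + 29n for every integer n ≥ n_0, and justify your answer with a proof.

At n = 7: 384 < 399, so the inequality fails and n_0 ≥ 8. We prove 3·2^n ≥ 4n^2 + 29n for all n ≥ 8.
For the base case n = 8: 3·2^n = 768 and 4n^2 + 29n = 488, so 768 ≥ 488.
Suppose the result is true for n = r, so 3·2^r ≥ 4r^2 + 29r.
Then 3·2^(r + 1) = 2·(3·2^r) ≥ 2·(4r^2 + 29r).
Also, for r ≥ 8 we have 2·(4r^2 + 29r) ≥ 4(r+1)^2 + 29(r+1), since 2·(4r^2 + 29r) − (4(r+1)^2 + 29(r+1)) = 4r^2 + 21r - 33, which is nonnegative for all r ≥ 8.
Combining, 3·2^(r + 1) ≥ 4(r+1)^2 + 29(r+1).
By induction, the statement is established for all n ≥ 8.
Hence the smallest such n_0 is 8.

n_0 = 8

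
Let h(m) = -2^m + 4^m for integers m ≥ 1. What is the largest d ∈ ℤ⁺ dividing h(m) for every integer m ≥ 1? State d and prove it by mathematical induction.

d = 2

Computing the first values: h(1) = 2 and h(2) = 12; gcd(2, 12) = 2, so d ≤ 2.
We prove 2 | -2^m + 4^m for all m ≥ 1 by induction on m.
For the base case m = 1: h(1) = 2 = 2·(1), so 2 | h(1).
Inductive step: assume the claim holds for m = k, i.e. 2 | h(k). Then
4^{k+1} − 2^{k+1} = 4·4^k − 2·2^k = 4·(4^k − 2^k) + (2)·2^k. The first term is divisible by 2 by the inductive hypothesis, and the second term (2)·2^k is divisible by 2 since 2 | 2. Hence 2 | h(k+1).
This completes the induction.
Therefore the largest such d is 2.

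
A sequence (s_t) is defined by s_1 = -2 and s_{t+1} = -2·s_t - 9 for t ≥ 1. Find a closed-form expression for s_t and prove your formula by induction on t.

s_t = (-2)^(t - 1) - 3

Computing the first terms: s_1 = -2, s_2 = -5, s_3 = 1. This suggests s_t = (-2)^(t - 1) - 3.
When t = 1: the formula gives -2 = -2 = s_1.
Inductive step: suppose the statement holds for some k ≥ 1, so s_k = (-2)^(k - 1) - 3.
Then s_{k+1} = -2·s_k - 9 = -2·((-2)^(k - 1) - 3) - 9 = (-2)^k - 3 = (-2)^((k+1) - 1) - 3,
which is the claimed formula at t = k+1.
Hence, by induction on t, the claim holds for every t ≥ 1.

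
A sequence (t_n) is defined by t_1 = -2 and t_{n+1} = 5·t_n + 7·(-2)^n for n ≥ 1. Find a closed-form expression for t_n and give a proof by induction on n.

Computing the first terms: t_1 = -2, t_2 = -24, t_3 = -92. This suggests t_n = -(-2)^n - 4·5^(n - 1).
When n = 1: the formula gives -2 = -2 = t_1.
Suppose the result is true for n = r, so t_r = -(-2)^r - 4·5^(r - 1).
Then t_{r+1} = 5·t_r + 7·(-2)^r = 5·(-(-2)^r - 4·5^(r - 1)) + 7·(-2)^r = -(-2)^(r + 1) - 4·5^r = -(-2)^(r+1) - 4·5^((r+1) - 1),
which is the claimed formula at n = r+1.
By induction, the statement is established for all n ≥ 1.

t_n = -(-2)^n - 4·5^(n - 1)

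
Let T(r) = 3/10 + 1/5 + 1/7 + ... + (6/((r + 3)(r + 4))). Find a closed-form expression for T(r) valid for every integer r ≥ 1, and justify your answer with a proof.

We claim T(r) = 3r/(2(r + 4)) for all r ≥ 1.
For the base case r = 1: T(1) = 3/10, and the closed form gives 3/10. They agree.
For the inductive step, assume it holds for an arbitrary m ≥ 1, so T(m) = 3m/(2(m + 4)).
Then T(m+1) = T(m) + (6/((m + 4)(m + 5))) = (3m/(2(m + 4))) + (6/((m + 4)(m + 5))).
Simplifying, T(m+1) = 3(m + 1)/(2(m + 5)) = 3(m+1)/(2((m+1) + 4)),
which is the closed form with r = m+1.
By the principle of mathematical induction, the result holds for all r ≥ 1.

T(r) = 3r/(2(r + 4))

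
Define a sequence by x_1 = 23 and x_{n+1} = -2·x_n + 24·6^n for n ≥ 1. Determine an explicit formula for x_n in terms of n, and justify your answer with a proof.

x_n = 5(-2)^(n - 1) + 3·6^n

Computing the first terms: x_1 = 23, x_2 = 98, x_3 = 668. This suggests x_n = 5(-2)^(n - 1) + 3·6^n.
For the base case n = 1: the formula gives 23 = 23 = x_1.
Inductive step: suppose the statement holds for some j ≥ 1, so x_j = 5(-2)^(j - 1) + 3·6^j.
Then x_{j+1} = -2·x_j + 24·6^j = -2·(5(-2)^(j - 1) + 3·6^j) + 24·6^j = 5(-2)^j + 3·6^(j + 1) = 5(-2)^((j+1) - 1) + 3·6^(j+1),
which is the claimed formula at n = j+1.
By induction, the statement is established for all n ≥ 1.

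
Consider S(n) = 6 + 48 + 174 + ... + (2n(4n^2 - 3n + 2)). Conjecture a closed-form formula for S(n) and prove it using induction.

S(n) = n(n + 1)(2n^2 + 1)

We claim S(n) = n(n + 1)(2n^2 + 1) for all n ≥ 1.
When n = 1: S(1) = 6, and the closed form gives 6. They agree.
Inductive step: suppose the statement holds for some r ≥ 1, so S(r) = r(2r^3 + 2r^2 + r + 1).
Then S(r+1) = S(r) + (8r^3 + 18r^2 + 16r + 6) = (r(2r^3 + 2r^2 + r + 1)) + (8r^3 + 18r^2 + 16r + 6).
Simplifying, S(r+1) = (r + 1)(r + 2)(2r^2 + 4r + 3) = (r+1)((r+1) + 1)(2(r+1)^2 + 1),
which is the closed form with n = r+1.
By the principle of mathematical induction, the result holds for all n ≥ 1.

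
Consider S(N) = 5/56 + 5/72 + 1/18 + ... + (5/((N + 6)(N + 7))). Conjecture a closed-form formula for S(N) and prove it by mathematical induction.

S(N) = 5N/(7(N + 7))

We claim S(N) = 5N/(7(N + 7)) for all N ≥ 1.
For the base case N = 1: S(1) = 5/56, and the closed form gives 5/56. They agree.
For the inductive step, assume it holds for an arbitrary p ≥ 1, so S(p) = 5p/(7(p + 7)).
Then S(p+1) = S(p) + (5/((p + 7)(p + 8))) = (5p/(7(p + 7))) + (5/((p + 7)(p + 8))).
Simplifying, S(p+1) = 5(p + 1)/(7(p + 8)) = 5(p+1)/(7((p+1) + 7)),
which is the closed form with N = p+1.
By induction, the statement is established for all N ≥ 1.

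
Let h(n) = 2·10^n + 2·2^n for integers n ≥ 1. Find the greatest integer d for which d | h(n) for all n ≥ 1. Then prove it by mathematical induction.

d = 8

Computing the first values: h(1) = 24 and h(2) = 208; gcd(24, 208) = 8, so d ≤ 8.
We prove 8 | 2·10^n + 2·2^n for all n ≥ 1 by induction on n.
Base step (n = 1): h(1) = 24 = 8·(3), so 8 | h(1).
Suppose the result is true for n = p, i.e. 8 | h(p). Then
h(p+1) − 10·h(p) = (2·10^(p+1) + 2·2^(p+1)) − 10·(2·10^p + 2·2^p) = (2)·2^p·(2 − 10) = (-16)·2^p. Since 8 | h(p) by the inductive hypothesis, 8 | 10·h(p); and 8 | -16 since -16 = 8·-2. Therefore 8 | h(p+1).
By the principle of mathematical induction, the result holds for all n ≥ 1.
Therefore the largest such d is 8.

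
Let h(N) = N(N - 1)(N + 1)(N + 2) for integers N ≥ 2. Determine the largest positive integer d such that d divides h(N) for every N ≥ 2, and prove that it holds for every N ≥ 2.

Computing the first values: h(2) = 24 and h(3) = 120; gcd(24, 120) = 24, so d ≤ 24.
We prove 24 | N(N - 1)(N + 1)(N + 2) for all N ≥ 2 by induction on N.
When N = 2: h(2) = 24 = 24·(1), so 24 | h(2).
For the inductive step, assume it holds for an arbitrary i ≥ 2, i.e. 24 | h(i). Then
h(i+1) − h(i) = i·(i+1)·(i+2)·(i+3) − (i-1)·i·(i+1)·(i+2) = i·(i+1)·(i+2)·[(i+3) − (i-1)] = 4·i·(i+1)·(i+2). The product of 3 consecutive integers is divisible by (3)! = 6, so h(i+1) − h(i) is divisible by 4·6 = 24. By the inductive hypothesis 24 | h(i), hence 24 | h(i+1).
By the principle of mathematical induction, the result holds for all N ≥ 2.
Therefore the largest such d is 24.

d = 24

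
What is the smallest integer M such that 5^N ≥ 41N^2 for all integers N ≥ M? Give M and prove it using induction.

At N = 4: 625 < 656, so the inequality fails and M ≥ 5. We prove 5^N ≥ 41N^2 for all N ≥ 5.
For the base case N = 5: 5^N = 3125 and 41N^2 = 1025, so 3125 ≥ 1025.
Inductive step: assume the claim holds for N = i, so 5^i ≥ 41i^2.
Then 5^(i + 1) = 5·(5^i) ≥ 5·(41i^2).
Also, for i ≥ 5 we have 5·(41i^2) ≥ 41(i+1)^2, since 5 ≥ (1 + 1/i)^2 for all i ≥ 5.
Combining, 5^(i + 1) ≥ 41(i+1)^2.
By induction, the statement is established for all N ≥ 5.
Hence the smallest such M is 5.

M = 5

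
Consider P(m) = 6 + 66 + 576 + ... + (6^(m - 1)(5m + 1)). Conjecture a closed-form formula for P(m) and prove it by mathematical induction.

We claim P(m) = 6^m·m for all m ≥ 1.
When m = 1: P(1) = 6, and the closed form gives 6. They agree.
For the inductive step, assume it holds for an arbitrary p ≥ 1, so P(p) = 6^p·p.
Then P(p+1) = P(p) + (6^p(5p + 6)) = (6^p·p) + (6^p(5p + 6)).
Simplifying, P(p+1) = 6^(p + 1)(p + 1) = 6^(p+1)·(p+1),
which is the closed form with m = p+1.
This completes the induction.

P(m) = 6^m·m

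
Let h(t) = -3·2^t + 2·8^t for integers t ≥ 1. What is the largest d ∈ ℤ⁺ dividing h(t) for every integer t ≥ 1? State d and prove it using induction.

Computing the first values: h(1) = 10 and h(2) = 116; gcd(10, 116) = 2, so d ≤ 2.
We prove 2 | -3·2^t + 2·8^t for all t ≥ 1 by induction on t.
Base step (t = 1): h(1) = 10 = 2·(5), so 2 | h(1).
For the inductive step, assume it holds for an arbitrary j ≥ 1, i.e. 2 | h(j). Then
h(j+1) − 8·h(j) = (-3·2^(j+1) + 2·8^(j+1)) − 8·(-3·2^j + 2·8^j) = (-3)·2^j·(2 − 8) = (18)·2^j. Since 2 | h(j) by the inductive hypothesis, 2 | 8·h(j); and 2 | 18 since 18 = 2·9. Therefore 2 | h(j+1).
This completes the induction.
Therefore the largest such d is 2.

d = 2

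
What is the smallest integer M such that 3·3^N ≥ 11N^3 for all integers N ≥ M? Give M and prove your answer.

M = 7

At N = 6: 2187 < 2376, so the inequality fails and M ≥ 7. We prove 3·3^N ≥ 11N^3 for all N ≥ 7.
When N = 7: 3·3^N = 6561 and 11N^3 = 3773, so 6561 ≥ 3773.
For the inductive step, assume it holds for an arbitrary k ≥ 7, so 3·3^k ≥ 11k^3.
Then 3·3^(k + 1) = 3·(3·3^k) ≥ 3·(11k^3).
Also, for k ≥ 7 we have 3·(11k^3) ≥ 11(k+1)^3, since 3 ≥ (1 + 1/k)^3 for all k ≥ 7.
Combining, 3·3^(k + 1) ≥ 11(k+1)^3.
By induction, the statement is established for all N ≥ 7.
Hence the smallest such M is 7.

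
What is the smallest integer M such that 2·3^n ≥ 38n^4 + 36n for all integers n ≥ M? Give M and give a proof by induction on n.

M = 12

At n = 11: 354294 < 556754, so the inequality fails and M ≥ 12. We prove 2·3^n ≥ 38n^4 + 36n for all n ≥ 12.
Base case (n = 12): 2·3^n = 1062882 and 38n^4 + 36n = 788400, so 1062882 ≥ 788400.
Inductive step: assume the claim holds for n = m, so 2·3^m ≥ 38m^4 + 36m.
Then 2·3^(m + 1) = 3·(2·3^m) ≥ 3·(38m^4 + 36m).
Also, for m ≥ 12 we have 3·(38m^4 + 36m) ≥ 38(m+1)^4 + 36(m+1), since 3·(38m^4 + 36m) − (38(m+1)^4 + 36(m+1)) = 76m^4 - 152m^3 - 228m^2 - 80m - 74, which is nonnegative for all m ≥ 12.
Combining, 2·3^(m + 1) ≥ 38(m+1)^4 + 36(m+1).
This completes the induction.
Hence the smallest such M is 12.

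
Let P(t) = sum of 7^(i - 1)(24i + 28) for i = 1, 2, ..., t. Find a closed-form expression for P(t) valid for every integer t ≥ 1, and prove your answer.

P(t) = 4·7^t(t + 1) - 4

We claim P(t) = 4·7^t(t + 1) - 4 for all t ≥ 1.
When t = 1: P(1) = 52, and the closed form gives 52. They agree.
Inductive step: assume the claim holds for t = i, so P(i) = 4·7^i(i + 1) - 4.
Then P(i+1) = P(i) + (7^i(24i + 52)) = (4·7^i(i + 1) - 4) + (7^i(24i + 52)).
Simplifying, P(i+1) = 28·7^i·i + 56·7^i - 4 = 4·7^(i+1)((i+1) + 1) - 4,
which is the closed form with t = i+1.
By induction, the statement is established for all t ≥ 1.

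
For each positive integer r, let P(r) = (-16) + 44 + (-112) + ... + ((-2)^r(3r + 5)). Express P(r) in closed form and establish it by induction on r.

P(r) = 2(-2)^r(r + 2) - 4

We claim P(r) = 2(-2)^r(r + 2) - 4 for all r ≥ 1.
Base case (r = 1): P(1) = -16, and the closed form gives -16. They agree.
Inductive step: assume the claim holds for r = m, so P(m) = 2(-2)^m(m + 2) - 4.
Then P(m+1) = P(m) + ((-2)^(m + 1)(3m + 8)) = (2(-2)^m(m + 2) - 4) + ((-2)^(m + 1)(3m + 8)).
Simplifying, P(m+1) = -4(-2)^m·m - 12(-2)^m - 4 = 2(-2)^(m+1)((m+1) + 2) - 4,
which is the closed form with r = m+1.
By induction, the statement is established for all r ≥ 1.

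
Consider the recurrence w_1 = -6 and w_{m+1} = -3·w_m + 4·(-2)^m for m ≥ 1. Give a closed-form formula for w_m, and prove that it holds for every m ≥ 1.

Computing the first terms: w_1 = -6, w_2 = 10, w_3 = -14. This suggests w_m = (-2)^(m + 2) + 2(-3)^(m - 1).
Base step (m = 1): the formula gives -6 = -6 = w_1.
Inductive step: suppose the statement holds for some p ≥ 1, so w_p = (-2)^(p + 2) + 2(-3)^(p - 1).
Then w_{p+1} = -3·w_p + 4·(-2)^p = -3·((-2)^(p + 2) + 2(-3)^(p - 1)) + 4·(-2)^p = (-2)^(p + 3) + 2(-3)^p = (-2)^((p+1) + 2) + 2(-3)^((p+1) - 1),
which is the claimed formula at m = p+1.
This completes the induction.

w_m = (-2)^(m + 2) + 2(-3)^(m - 1)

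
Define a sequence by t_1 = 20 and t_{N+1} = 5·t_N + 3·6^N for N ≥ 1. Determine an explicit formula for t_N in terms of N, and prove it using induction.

Computing the first terms: t_1 = 20, t_2 = 118, t_3 = 698. This suggests t_N = 2·5^(N - 1) + 3·6^N.
Base case (N = 1): the formula gives 20 = 20 = t_1.
For the inductive step, assume it holds for an arbitrary i ≥ 1, so t_i = 2·5^(i - 1) + 3·6^i.
Then t_{i+1} = 5·t_i + 3·6^i = 5·(2·5^(i - 1) + 3·6^i) + 3·6^i = 2·5^i + 3·6^(i + 1) = 2·5^((i+1) - 1) + 3·6^(i+1),
which is the claimed formula at N = i+1.
This completes the induction.

t_N = 2·5^(N - 1) + 3·6^N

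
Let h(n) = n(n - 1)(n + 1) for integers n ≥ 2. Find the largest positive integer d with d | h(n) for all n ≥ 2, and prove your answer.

Computing the first values: h(2) = 6 and h(3) = 24; gcd(6, 24) = 6, so d ≤ 6.
We prove 6 | n(n - 1)(n + 1) for all n ≥ 2 by induction on n.
When n = 2: h(2) = 6 = 6·(1), so 6 | h(2).
Inductive step: assume the claim holds for n = i, i.e. 6 | h(i). Then
h(i+1) − h(i) = i·(i+1)·(i+2) − (i-1)·i·(i+1) = i·(i+1)·[(i+2) − (i-1)] = 3·i·(i+1). The product of 2 consecutive integers is divisible by (2)! = 2, so h(i+1) − h(i) is divisible by 3·2 = 6. By the inductive hypothesis 6 | h(i), hence 6 | h(i+1).
By induction, the statement is established for all n ≥ 2.
Therefore the largest such d is 6.

d = 6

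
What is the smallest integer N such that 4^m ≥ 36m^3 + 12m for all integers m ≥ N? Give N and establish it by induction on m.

N = 7

At m = 6: 4096 < 7848, so the inequality fails and N ≥ 7. We prove 4^m ≥ 36m^3 + 12m for all m ≥ 7.
Base step (m = 7): 4^m = 16384 and 36m^3 + 12m = 12432, so 16384 ≥ 12432.
Suppose the result is true for m = i, so 4^i ≥ 36i^3 + 12i.
Then 4^(i + 1) = 4·(4^i) ≥ 4·(36i^3 + 12i).
Also, for i ≥ 7 we have 4·(36i^3 + 12i) ≥ 36(i+1)^3 + 12(i+1), since 4·(36i^3 + 12i) − (36(i+1)^3 + 12(i+1)) = 108i^3 - 108i^2 - 72i - 48, which is nonnegative for all i ≥ 7.
Combining, 4^(i + 1) ≥ 36(i+1)^3 + 12(i+1).
Hence, by induction on m, the claim holds for every m ≥ 7.
Hence the smallest such N is 7.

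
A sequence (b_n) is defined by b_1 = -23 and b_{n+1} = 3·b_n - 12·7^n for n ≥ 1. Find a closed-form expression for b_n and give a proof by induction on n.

Computing the first terms: b_1 = -23, b_2 = -153, b_3 = -1047. This suggests b_n = -2·3^(n - 1) - 3·7^n.
When n = 1: the formula gives -23 = -23 = b_1.
Inductive step: assume the claim holds for n = r, so b_r = -2·3^(r - 1) - 3·7^r.
Then b_{r+1} = 3·b_r - 12·7^r = 3·(-2·3^(r - 1) - 3·7^r) - 12·7^r = -2·3^r - 3·7^(r + 1) = -2·3^((r+1) - 1) - 3·7^(r+1),
which is the claimed formula at n = r+1.
By the principle of mathematical induction, the result holds for all n ≥ 1.

b_n = -2·3^(n - 1) - 3·7^n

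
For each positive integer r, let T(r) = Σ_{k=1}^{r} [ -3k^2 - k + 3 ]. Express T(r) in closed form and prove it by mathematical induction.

T(r) = -r(r^2 + 2r - 2)

We claim T(r) = -r(r^2 + 2r - 2) for all r ≥ 1.
For the base case r = 1: T(1) = -1, and the closed form gives -1. They agree.
Inductive step: suppose the statement holds for some k ≥ 1, so T(k) = k(-k^2 - 2k + 2).
Then T(k+1) = T(k) + (-k - 3(k + 1)^2 + 2) = (k(-k^2 - 2k + 2)) + (-k - 3(k + 1)^2 + 2).
Simplifying, T(k+1) = -(k + 1)(k^2 + 4k + 1) = -(k+1)((k+1)^2 + 2(k+1) - 2),
which is the closed form with r = k+1.
By the principle of mathematical induction, the result holds for all r ≥ 1.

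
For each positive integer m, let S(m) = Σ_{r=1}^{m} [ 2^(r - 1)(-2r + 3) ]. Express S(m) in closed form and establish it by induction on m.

We claim S(m) = 2^m(-2m + 5) - 5 for all m ≥ 1.
For the base case m = 1: S(1) = 1, and the closed form gives 1. They agree.
Inductive step: assume the claim holds for m = r, so S(r) = 2^r(-2r + 5) - 5.
Then S(r+1) = S(r) + (2^r(-2r + 1)) = (2^r(-2r + 5) - 5) + (2^r(-2r + 1)).
Simplifying, S(r+1) = -4·2^r·r + 6·2^r - 5 = 2^(r+1)(-2(r+1) + 5) - 5,
which is the closed form with m = r+1.
Hence, by induction on m, the claim holds for every m ≥ 1.

S(m) = 2^m(-2m + 5) - 5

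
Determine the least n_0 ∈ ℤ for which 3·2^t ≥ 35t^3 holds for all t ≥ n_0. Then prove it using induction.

n_0 = 16

At t = 15: 98304 < 118125, so the inequality fails and n_0 ≥ 16. We prove 3·2^t ≥ 35t^3 for all t ≥ 16.
When t = 16: 3·2^t = 196608 and 35t^3 = 143360, so 196608 ≥ 143360.
For the inductive step, assume it holds for an arbitrary i ≥ 16, so 3·2^i ≥ 35i^3.
Then 3·2^(i + 1) = 2·(3·2^i) ≥ 2·(35i^3).
Also, for i ≥ 16 we have 2·(35i^3) ≥ 35(i+1)^3, since 2 ≥ (1 + 1/i)^3 for all i ≥ 16.
Combining, 3·2^(i + 1) ≥ 35(i+1)^3.
By the principle of mathematical induction, the result holds for all t ≥ 16.
Hence the smallest such n_0 is 16.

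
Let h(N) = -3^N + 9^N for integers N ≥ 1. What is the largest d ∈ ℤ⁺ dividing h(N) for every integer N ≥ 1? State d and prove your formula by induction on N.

d = 6

Computing the first values: h(1) = 6 and h(2) = 72; gcd(6, 72) = 6, so d ≤ 6.
We prove 6 | -3^N + 9^N for all N ≥ 1 by induction on N.
Base step (N = 1): h(1) = 6 = 6·(1), so 6 | h(1).
Inductive step: assume the claim holds for N = r, i.e. 6 | h(r). Then
9^{r+1} − 3^{r+1} = 9·9^r − 3·3^r = 9·(9^r − 3^r) + (6)·3^r. The first term is divisible by 6 by the inductive hypothesis, and the second term (6)·3^r is divisible by 6 since 6 | 6. Hence 6 | h(r+1).
By induction, the statement is established for all N ≥ 1.
Therefore the largest such d is 6.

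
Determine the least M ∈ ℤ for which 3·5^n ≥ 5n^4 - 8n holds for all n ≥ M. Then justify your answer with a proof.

At n = 3: 375 < 381, so the inequality fails and M ≥ 4. We prove 3·5^n ≥ 5n^4 - 8n for all n ≥ 4.
When n = 4: 3·5^n = 1875 and 5n^4 - 8n = 1248, so 1875 ≥ 1248.
For the inductive step, assume it holds for an arbitrary m ≥ 4, so 3·5^m ≥ 5m^4 - 8m.
Then 3·5^(m + 1) = 5·(3·5^m) ≥ 5·(5m^4 - 8m).
Also, for m ≥ 4 we have 5·(5m^4 - 8m) ≥ 5(m+1)^4 - 8(m+1), since 5·(5m^4 - 8m) − (5(m+1)^4 - 8(m+1)) = 20m^4 - 20m^3 - 30m^2 - 52m + 3, which is nonnegative for all m ≥ 4.
Combining, 3·5^(m + 1) ≥ 5(m+1)^4 - 8(m+1).
Hence, by induction on n, the claim holds for every n ≥ 4.
Hence the smallest such M is 4.

M = 4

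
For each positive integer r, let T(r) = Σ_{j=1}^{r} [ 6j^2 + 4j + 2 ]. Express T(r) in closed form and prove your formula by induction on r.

We claim T(r) = r(2r^2 + 5r + 5) for all r ≥ 1.
When r = 1: T(1) = 12, and the closed form gives 12. They agree.
For the inductive step, assume it holds for an arbitrary j ≥ 1, so T(j) = j(2j^2 + 5j + 5).
Then T(j+1) = T(j) + (6j^2 + 16j + 12) = (j(2j^2 + 5j + 5)) + (6j^2 + 16j + 12).
Simplifying, T(j+1) = (j + 1)(2j^2 + 9j + 12) = (j+1)(2(j+1)^2 + 5(j+1) + 5),
which is the closed form with r = j+1.
By induction, the statement is established for all r ≥ 1.

T(r) = r(2r^2 + 5r + 5)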